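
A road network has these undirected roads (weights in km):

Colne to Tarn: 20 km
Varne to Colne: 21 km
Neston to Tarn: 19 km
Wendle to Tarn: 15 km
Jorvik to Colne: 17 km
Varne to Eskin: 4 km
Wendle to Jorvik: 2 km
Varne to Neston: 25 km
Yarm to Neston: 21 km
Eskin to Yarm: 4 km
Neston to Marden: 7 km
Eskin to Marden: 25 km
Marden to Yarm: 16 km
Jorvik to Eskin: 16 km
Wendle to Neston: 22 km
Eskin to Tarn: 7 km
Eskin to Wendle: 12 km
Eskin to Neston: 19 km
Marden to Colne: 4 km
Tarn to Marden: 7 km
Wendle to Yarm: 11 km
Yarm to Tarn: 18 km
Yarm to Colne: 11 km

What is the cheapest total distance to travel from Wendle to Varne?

Enumerating some paths:
Wendle–Eskin–Varne: 12+4 = 16
Wendle–Yarm–Eskin–Varne: 11+4+4 = 19
Wendle–Jorvik–Eskin–Varne: 2+16+4 = 22
Cheapest is Wendle–Eskin–Varne at 16 km.

16 km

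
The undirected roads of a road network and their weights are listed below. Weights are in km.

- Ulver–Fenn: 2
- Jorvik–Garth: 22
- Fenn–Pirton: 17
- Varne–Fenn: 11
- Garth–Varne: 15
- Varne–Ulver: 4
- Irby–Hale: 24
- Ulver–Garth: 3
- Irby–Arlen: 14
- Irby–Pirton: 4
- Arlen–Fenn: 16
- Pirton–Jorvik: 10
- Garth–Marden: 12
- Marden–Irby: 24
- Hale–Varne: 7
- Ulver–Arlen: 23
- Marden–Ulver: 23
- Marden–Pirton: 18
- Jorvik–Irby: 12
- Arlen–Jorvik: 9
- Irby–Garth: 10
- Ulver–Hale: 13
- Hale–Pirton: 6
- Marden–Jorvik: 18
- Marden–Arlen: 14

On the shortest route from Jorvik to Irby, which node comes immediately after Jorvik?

Candidate routes:
Jorvik–Irby: 12 = 12
Jorvik–Pirton–Irby: 10+4 = 14
The minimum is 12 km via Jorvik–Irby.
So from Jorvik the first move is to Irby.

Irby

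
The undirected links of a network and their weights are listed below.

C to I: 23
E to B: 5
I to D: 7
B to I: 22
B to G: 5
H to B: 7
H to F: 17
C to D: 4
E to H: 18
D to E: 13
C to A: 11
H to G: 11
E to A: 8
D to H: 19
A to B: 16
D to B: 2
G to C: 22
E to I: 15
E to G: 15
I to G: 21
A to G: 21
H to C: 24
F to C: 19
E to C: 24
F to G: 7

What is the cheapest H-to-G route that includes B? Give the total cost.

12

Best H to B: H–B costing 7
Best B to G: B–G costing 5
Total via B: 7 + 5 = 12.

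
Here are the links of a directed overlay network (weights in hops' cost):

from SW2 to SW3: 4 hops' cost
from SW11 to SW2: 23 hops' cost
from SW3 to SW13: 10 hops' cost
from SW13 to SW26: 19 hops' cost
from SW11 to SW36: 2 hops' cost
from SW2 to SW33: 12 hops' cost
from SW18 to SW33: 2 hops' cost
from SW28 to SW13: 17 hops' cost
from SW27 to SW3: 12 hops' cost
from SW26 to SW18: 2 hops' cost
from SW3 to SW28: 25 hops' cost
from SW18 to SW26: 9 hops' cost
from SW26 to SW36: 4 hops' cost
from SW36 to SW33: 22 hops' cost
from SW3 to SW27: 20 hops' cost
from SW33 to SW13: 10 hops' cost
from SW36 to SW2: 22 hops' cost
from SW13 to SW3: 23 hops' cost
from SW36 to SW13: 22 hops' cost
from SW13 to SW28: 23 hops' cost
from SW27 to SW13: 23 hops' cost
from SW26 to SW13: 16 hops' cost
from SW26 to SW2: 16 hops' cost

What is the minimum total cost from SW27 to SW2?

57 hops' cost

Candidate routes:
SW27 → SW13 → SW26 → SW2: 23+19+16 = 58
SW27 → SW3 → SW13 → SW26 → SW2: 12+10+19+16 = 57
SW27 → SW3 → SW13 → SW26 → SW36 → SW2: 12+10+19+4+22 = 67
Cheapest is SW27 → SW3 → SW13 → SW26 → SW2 at 57 hops' cost.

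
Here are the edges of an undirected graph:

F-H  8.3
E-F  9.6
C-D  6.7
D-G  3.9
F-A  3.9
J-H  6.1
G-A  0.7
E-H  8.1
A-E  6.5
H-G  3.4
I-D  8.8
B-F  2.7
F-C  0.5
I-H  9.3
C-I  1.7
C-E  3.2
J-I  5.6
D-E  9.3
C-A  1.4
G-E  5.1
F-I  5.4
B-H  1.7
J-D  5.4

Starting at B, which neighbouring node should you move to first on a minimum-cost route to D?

H

Enumerating some paths:
B–F–A–G–D: 2.7+3.9+0.7+3.9 = 11.2
B–H–G–D: 1.7+3.4+3.9 = 9
B–F–C–A–G–D: 2.7+0.5+1.4+0.7+3.9 = 9.2
B–F–C–D: 2.7+0.5+6.7 = 9.9
The minimum is 9 via B–H–G–D.
So from B the first move is to H.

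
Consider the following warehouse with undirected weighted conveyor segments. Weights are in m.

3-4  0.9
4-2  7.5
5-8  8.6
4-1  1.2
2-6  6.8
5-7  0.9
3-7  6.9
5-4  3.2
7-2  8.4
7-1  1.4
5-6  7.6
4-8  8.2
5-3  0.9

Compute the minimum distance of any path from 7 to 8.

Shortest distances from 7:
7: 0
5: 0.9  (via 7)
1: 1.4  (via 7)
3: 1.8  (via 5)
4: 2.6  (via 1)
2: 8.4  (via 7)
6: 8.5  (via 5)
8: 9.5  (via 5)
Shortest route: 7–5–8 = 9.5 m.

9.5 m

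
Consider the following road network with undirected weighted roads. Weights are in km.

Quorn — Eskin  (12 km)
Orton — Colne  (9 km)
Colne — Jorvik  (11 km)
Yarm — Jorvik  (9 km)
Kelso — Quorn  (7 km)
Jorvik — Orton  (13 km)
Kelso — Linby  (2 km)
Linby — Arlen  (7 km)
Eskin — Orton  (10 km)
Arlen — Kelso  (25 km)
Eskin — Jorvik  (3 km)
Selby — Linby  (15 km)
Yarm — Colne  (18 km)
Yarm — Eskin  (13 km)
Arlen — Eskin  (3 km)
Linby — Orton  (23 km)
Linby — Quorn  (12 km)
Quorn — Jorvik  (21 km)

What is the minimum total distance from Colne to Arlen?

Candidate routes:
Colne → Orton → Eskin → Arlen: 9+10+3 = 22
Colne → Jorvik → Eskin → Arlen: 11+3+3 = 17
The minimum is 17 km via Colne → Jorvik → Eskin → Arlen.

17 km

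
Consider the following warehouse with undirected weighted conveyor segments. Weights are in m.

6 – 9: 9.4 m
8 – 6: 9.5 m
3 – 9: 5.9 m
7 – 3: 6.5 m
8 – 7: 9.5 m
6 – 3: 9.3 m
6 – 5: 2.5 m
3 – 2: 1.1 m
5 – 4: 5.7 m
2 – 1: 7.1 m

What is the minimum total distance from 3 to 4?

17.5 m

Compare a few routes:
3 - 6 - 5 - 4: 9.3+2.5+5.7 = 17.5
3 - 9 - 6 - 5 - 4: 5.9+9.4+2.5+5.7 = 23.5
Cheapest is 3 - 6 - 5 - 4 at 17.5 m.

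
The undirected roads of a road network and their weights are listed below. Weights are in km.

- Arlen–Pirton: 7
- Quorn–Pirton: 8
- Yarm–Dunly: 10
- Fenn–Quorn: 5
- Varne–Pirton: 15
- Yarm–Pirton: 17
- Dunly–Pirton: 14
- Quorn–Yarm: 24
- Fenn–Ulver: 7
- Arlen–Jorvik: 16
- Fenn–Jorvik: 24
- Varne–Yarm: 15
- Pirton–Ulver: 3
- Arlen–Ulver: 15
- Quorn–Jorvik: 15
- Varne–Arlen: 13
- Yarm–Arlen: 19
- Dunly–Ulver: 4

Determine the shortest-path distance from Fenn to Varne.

Candidate routes:
Fenn - Ulver - Pirton - Arlen - Varne: 7+3+7+13 = 30
Fenn - Quorn - Pirton - Varne: 5+8+15 = 28
Fenn - Ulver - Pirton - Varne: 7+3+15 = 25
Cheapest is Fenn - Ulver - Pirton - Varne at 25 km.

25 km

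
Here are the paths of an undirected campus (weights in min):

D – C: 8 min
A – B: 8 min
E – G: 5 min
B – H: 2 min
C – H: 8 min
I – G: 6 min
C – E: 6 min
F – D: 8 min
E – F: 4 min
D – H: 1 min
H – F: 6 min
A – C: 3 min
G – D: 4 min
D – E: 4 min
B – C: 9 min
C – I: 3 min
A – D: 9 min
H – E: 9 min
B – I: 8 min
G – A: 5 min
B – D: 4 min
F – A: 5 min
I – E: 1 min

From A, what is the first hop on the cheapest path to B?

Candidate routes:
A → B: 8 = 8
A → D → H → B: 9+1+2 = 12
A → C → B: 3+9 = 12
A → G → D → H → B: 5+4+1+2 = 12
Cheapest is A → B at 8 min.
So from A the first move is to B.

B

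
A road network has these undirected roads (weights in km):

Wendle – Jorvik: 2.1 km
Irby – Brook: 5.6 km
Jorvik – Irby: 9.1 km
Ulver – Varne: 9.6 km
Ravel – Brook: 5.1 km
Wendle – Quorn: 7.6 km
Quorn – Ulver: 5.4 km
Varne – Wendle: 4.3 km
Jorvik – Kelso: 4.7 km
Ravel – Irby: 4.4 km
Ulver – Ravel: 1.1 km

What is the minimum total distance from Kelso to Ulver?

Settle nodes by increasing distance from Kelso:
Kelso: 0
Jorvik: 4.7  (via Kelso)
Wendle: 6.8  (via Jorvik)
Varne: 11.1  (via Wendle)
Irby: 13.8  (via Jorvik)
Quorn: 14.4  (via Wendle)
Ravel: 18.2  (via Irby)
Ulver: 19.3  (via Ravel)
Shortest route: Kelso → Jorvik → Irby → Ravel → Ulver = 19.3 km.

19.3 km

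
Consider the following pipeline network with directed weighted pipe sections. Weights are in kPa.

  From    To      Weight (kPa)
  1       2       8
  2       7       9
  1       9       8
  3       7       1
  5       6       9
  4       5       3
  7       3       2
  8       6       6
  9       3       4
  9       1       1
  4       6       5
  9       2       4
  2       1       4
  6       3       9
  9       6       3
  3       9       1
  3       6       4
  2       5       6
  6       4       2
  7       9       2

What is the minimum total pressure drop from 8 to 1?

Compare a few routes:
8–6–3–7–9–1: 6+9+1+2+1 = 19
8–6–3–9–1: 6+9+1+1 = 17
8–6–3–9–2–1: 6+9+1+4+4 = 24
Cheapest is 8–6–3–9–1 at 17 kPa.

17 kPa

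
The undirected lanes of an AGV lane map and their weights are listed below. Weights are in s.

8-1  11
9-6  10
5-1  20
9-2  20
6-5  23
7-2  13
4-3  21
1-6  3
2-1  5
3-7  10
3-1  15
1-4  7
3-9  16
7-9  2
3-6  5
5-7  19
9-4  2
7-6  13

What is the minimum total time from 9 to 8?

Candidate routes:
9 → 7 → 6 → 1 → 8: 2+13+3+11 = 29
9 → 6 → 1 → 8: 10+3+11 = 24
9 → 7 → 2 → 1 → 8: 2+13+5+11 = 31
9 → 4 → 1 → 8: 2+7+11 = 20
The minimum is 20 s via 9 → 4 → 1 → 8.

20 s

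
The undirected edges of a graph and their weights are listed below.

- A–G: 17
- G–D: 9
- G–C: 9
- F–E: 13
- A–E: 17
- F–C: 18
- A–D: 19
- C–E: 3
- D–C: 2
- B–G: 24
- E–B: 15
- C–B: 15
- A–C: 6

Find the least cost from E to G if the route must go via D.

Best E to D: E–C–D costing 5
Shortest D→G: D–G = 9
Total via D: 5 + 9 = 14.

14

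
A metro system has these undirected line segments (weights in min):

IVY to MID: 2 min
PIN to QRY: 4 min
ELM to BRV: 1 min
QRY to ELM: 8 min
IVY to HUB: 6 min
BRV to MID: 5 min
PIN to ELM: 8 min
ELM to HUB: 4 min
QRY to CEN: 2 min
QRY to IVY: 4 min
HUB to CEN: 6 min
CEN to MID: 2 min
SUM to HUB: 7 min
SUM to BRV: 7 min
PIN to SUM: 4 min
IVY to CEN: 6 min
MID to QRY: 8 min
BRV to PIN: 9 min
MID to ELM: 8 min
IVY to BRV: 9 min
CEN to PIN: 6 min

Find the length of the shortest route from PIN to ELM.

Running Dijkstra from PIN:
PIN: 0
QRY: 4  (via PIN)
SUM: 4  (via PIN)
CEN: 6  (via PIN)
IVY: 8  (via QRY)
MID: 8  (via CEN)
ELM: 8  (via PIN)
Shortest route: PIN–ELM = 8 min.

8 min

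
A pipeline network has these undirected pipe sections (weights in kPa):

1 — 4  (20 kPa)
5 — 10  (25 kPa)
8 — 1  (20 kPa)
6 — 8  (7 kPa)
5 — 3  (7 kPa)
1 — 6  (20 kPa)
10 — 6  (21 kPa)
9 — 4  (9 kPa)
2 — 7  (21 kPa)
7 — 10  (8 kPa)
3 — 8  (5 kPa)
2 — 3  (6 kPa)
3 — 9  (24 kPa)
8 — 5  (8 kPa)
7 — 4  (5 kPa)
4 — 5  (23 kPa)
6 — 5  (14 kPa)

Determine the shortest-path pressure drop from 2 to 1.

31 kPa

Enumerating some paths:
2 - 3 - 8 - 6 - 1: 6+5+7+20 = 38
2 - 3 - 8 - 1: 6+5+20 = 31
2 - 3 - 5 - 8 - 1: 6+7+8+20 = 41
Cheapest is 2 - 3 - 8 - 1 at 31 kPa.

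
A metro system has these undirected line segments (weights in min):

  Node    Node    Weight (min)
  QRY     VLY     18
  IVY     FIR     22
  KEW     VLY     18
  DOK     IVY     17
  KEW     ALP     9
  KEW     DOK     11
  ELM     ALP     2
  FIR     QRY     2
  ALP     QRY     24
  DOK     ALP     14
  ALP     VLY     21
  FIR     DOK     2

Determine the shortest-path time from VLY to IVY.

Running Dijkstra from VLY:
VLY: 0
QRY: 18  (via VLY)
KEW: 18  (via VLY)
FIR: 20  (via QRY)
ALP: 21  (via VLY)
DOK: 22  (via FIR)
ELM: 23  (via ALP)
IVY: 39  (via DOK)
Shortest route: VLY–QRY–FIR–DOK–IVY = 39 min.

39 min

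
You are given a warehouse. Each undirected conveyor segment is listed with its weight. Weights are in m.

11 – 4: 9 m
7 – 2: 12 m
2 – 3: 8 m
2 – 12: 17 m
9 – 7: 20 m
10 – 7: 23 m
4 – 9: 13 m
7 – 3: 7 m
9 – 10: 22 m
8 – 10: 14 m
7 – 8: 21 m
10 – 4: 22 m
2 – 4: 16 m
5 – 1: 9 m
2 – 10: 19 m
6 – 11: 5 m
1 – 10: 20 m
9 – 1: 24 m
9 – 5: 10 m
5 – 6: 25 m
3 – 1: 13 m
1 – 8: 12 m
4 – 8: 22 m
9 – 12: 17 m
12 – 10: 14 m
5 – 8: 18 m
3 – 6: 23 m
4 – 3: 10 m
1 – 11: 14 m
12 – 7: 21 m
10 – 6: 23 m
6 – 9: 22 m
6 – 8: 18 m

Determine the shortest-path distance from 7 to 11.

Compare a few routes:
7 → 3 → 1 → 11: 7+13+14 = 34
7 → 3 → 6 → 11: 7+23+5 = 35
7 → 3 → 4 → 11: 7+10+9 = 26
Cheapest is 7 → 3 → 4 → 11 at 26 m.

26 m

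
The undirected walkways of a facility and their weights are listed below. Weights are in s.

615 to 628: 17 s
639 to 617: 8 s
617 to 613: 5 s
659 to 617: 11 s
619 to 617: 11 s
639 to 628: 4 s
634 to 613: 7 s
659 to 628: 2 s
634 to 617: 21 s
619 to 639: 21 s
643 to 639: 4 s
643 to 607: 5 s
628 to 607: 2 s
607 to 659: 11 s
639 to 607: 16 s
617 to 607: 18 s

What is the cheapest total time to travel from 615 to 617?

Shortest distances from 615:
615: 0
628: 17  (via 615)
659: 19  (via 628)
607: 19  (via 628)
639: 21  (via 628)
643: 24  (via 607)
617: 29  (via 639)
Shortest route: 615–628–639–617 = 29 s.

29 s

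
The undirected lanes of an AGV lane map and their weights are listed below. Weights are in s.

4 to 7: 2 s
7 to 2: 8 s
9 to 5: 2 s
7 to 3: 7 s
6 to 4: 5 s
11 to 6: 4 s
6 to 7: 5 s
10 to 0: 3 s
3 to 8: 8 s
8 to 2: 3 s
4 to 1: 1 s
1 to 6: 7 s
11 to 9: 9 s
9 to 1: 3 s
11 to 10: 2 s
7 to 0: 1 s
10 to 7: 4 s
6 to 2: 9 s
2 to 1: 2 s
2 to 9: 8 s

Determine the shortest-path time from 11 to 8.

14 s

Settle nodes by increasing distance from 11:
11: 0
10: 2  (via 11)
6: 4  (via 11)
0: 5  (via 10)
7: 6  (via 10)
4: 8  (via 7)
1: 9  (via 4)
9: 9  (via 11)
2: 11  (via 1)
5: 11  (via 9)
3: 13  (via 7)
8: 14  (via 2)
Shortest route: 11–10–7–4–1–2–8 = 14 s.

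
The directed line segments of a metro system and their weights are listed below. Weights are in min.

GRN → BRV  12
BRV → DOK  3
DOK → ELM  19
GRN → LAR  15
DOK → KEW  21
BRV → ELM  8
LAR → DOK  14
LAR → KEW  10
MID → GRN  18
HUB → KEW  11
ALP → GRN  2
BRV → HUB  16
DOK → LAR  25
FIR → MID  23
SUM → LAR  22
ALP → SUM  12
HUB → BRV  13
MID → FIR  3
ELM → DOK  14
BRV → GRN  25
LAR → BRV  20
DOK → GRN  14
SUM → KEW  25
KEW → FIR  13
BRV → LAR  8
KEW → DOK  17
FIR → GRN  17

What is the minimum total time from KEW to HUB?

Compare a few routes:
KEW - DOK - GRN - BRV - HUB: 17+14+12+16 = 59
KEW - FIR - GRN - BRV - HUB: 13+17+12+16 = 58
Cheapest is KEW - FIR - GRN - BRV - HUB at 58 min.

58 min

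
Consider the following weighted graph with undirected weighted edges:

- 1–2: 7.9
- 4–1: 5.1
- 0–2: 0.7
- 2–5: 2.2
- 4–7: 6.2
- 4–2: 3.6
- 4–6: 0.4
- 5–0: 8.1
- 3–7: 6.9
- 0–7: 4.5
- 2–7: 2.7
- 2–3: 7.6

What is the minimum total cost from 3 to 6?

Enumerating some paths:
3–7–2–4–6: 6.9+2.7+3.6+0.4 = 13.6
3–7–0–2–4–6: 6.9+4.5+0.7+3.6+0.4 = 16.1
3–2–4–6: 7.6+3.6+0.4 = 11.6
3–7–4–6: 6.9+6.2+0.4 = 13.5
Cheapest is 3–2–4–6 at 11.6.

11.6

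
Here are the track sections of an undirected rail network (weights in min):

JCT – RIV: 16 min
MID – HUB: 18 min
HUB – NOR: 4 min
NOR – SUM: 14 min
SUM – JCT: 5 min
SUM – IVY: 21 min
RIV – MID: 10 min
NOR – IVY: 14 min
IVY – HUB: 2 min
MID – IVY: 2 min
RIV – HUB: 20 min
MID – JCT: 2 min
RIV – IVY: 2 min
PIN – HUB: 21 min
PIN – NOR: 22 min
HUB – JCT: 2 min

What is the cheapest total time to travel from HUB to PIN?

Compare a few routes:
HUB → NOR → PIN: 4+22 = 26
HUB → IVY → NOR → PIN: 2+14+22 = 38
HUB → PIN: 21 = 21
The minimum is 21 min via HUB → PIN.

21 min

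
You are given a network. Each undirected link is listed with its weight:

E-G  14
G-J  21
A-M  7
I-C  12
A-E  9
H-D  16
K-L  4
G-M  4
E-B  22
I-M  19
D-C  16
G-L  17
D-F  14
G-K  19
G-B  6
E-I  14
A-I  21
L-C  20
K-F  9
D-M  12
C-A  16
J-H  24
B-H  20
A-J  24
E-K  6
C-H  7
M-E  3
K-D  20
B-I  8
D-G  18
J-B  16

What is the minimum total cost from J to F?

43

Enumerating some paths:
J–B–G–M–E–K–F: 16+6+4+3+6+9 = 44
J–G–M–E–K–F: 21+4+3+6+9 = 43
The minimum is 43 via J–G–M–E–K–F.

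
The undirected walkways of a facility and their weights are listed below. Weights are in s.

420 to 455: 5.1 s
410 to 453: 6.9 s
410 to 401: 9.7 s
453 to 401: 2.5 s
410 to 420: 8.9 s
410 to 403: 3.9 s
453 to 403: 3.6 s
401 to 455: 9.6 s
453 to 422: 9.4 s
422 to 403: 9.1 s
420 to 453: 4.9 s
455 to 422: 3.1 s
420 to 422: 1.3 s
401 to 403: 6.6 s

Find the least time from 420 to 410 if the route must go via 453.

Best 420 to 453: 420 → 453 costing 4.9
Best 453 to 410: 453 → 410 costing 6.9
Total via 453: 4.9 + 6.9 = 11.8 s.

11.8 s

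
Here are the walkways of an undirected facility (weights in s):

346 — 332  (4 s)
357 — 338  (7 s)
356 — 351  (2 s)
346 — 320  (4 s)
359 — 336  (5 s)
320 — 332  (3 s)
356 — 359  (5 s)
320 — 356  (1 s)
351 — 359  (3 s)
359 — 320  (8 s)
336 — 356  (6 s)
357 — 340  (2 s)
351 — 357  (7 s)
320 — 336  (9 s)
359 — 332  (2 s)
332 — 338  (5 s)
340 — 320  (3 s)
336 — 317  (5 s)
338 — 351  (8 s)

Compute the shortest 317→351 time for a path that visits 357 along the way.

24 s

Shortest 317→357: 317 → 336 → 356 → 320 → 340 → 357 = 17
Best 357 to 351: 357 → 351 costing 7
Total via 357: 17 + 7 = 24 s.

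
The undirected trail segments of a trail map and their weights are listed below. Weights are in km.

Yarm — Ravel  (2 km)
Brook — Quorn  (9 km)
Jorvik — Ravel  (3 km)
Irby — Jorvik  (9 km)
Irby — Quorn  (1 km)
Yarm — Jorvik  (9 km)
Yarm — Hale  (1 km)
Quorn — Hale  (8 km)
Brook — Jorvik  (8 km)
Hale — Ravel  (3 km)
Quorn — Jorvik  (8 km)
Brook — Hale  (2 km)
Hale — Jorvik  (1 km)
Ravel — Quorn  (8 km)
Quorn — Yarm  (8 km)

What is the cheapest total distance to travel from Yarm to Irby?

Compare a few routes:
Yarm–Quorn–Irby: 8+1 = 9
Yarm–Hale–Quorn–Irby: 1+8+1 = 10
The minimum is 9 km via Yarm–Quorn–Irby.

9 km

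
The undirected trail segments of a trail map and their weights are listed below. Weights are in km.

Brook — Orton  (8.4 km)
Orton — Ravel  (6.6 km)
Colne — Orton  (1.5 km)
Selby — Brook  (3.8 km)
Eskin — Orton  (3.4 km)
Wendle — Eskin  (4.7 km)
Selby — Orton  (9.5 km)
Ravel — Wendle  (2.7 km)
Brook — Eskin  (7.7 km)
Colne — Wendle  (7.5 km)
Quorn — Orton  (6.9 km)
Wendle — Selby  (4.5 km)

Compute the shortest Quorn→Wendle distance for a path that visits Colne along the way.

Shortest Quorn→Colne: Quorn–Orton–Colne = 8.4
Best Colne to Wendle: Colne–Wendle costing 7.5
Total via Colne: 8.4 + 7.5 = 15.9 km.

15.9 km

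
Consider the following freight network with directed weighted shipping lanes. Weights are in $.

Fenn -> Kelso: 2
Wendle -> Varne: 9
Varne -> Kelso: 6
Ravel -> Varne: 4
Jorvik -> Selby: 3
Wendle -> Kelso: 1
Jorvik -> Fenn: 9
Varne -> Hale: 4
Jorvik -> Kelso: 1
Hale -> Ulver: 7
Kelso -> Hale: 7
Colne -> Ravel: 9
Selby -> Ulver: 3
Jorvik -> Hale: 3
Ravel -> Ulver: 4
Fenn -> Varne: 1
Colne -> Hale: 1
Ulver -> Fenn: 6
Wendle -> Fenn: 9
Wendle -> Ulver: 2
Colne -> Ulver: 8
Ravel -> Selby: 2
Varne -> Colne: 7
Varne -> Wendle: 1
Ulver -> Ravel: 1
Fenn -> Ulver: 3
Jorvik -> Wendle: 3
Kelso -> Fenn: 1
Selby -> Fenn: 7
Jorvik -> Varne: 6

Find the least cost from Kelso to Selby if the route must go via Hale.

Shortest Kelso→Hale: Kelso → Fenn → Varne → Hale = 6
Best Hale to Selby: Hale → Ulver → Ravel → Selby costing 10
Total via Hale: 6 + 10 = $16.

$16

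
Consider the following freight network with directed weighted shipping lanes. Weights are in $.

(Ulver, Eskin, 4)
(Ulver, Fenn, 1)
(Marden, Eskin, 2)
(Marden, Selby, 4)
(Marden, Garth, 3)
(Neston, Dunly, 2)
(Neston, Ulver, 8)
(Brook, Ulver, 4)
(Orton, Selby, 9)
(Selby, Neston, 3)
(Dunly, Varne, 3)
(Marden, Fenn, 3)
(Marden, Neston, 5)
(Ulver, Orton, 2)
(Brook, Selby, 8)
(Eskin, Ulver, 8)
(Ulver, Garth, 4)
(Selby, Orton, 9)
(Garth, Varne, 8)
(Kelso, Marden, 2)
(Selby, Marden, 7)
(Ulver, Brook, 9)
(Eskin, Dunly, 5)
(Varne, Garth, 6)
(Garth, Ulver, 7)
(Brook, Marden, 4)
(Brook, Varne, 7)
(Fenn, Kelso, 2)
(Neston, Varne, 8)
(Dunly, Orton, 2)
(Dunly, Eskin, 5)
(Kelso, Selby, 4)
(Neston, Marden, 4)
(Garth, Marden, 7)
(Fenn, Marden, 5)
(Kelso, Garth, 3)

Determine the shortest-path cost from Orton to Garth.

Shortest distances from Orton:
Orton: 0
Selby: 9  (via Orton)
Neston: 12  (via Selby)
Dunly: 14  (via Neston)
Marden: 16  (via Selby)
Varne: 17  (via Dunly)
Eskin: 18  (via Marden)
Fenn: 19  (via Marden)
Garth: 19  (via Marden)
Shortest route: Orton–Selby–Marden–Garth = $19.

$19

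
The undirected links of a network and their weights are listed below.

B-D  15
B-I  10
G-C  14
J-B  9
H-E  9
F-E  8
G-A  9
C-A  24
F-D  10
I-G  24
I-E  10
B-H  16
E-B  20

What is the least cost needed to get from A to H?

52

Shortest distances from A:
A: 0
G: 9  (via A)
C: 23  (via G)
I: 33  (via G)
B: 43  (via I)
E: 43  (via I)
F: 51  (via E)
H: 52  (via E)
Shortest route: A → G → I → E → H = 52.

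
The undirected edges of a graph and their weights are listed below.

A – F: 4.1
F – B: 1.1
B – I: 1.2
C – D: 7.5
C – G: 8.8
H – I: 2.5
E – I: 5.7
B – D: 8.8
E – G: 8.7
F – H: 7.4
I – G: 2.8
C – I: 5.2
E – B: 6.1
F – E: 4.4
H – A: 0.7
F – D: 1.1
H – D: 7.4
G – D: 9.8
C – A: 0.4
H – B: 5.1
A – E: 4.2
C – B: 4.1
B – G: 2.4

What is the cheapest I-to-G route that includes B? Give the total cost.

Best I to B: I–B costing 1.2
Shortest B→G: B–G = 2.4
Total via B: 1.2 + 2.4 = 3.6.

3.6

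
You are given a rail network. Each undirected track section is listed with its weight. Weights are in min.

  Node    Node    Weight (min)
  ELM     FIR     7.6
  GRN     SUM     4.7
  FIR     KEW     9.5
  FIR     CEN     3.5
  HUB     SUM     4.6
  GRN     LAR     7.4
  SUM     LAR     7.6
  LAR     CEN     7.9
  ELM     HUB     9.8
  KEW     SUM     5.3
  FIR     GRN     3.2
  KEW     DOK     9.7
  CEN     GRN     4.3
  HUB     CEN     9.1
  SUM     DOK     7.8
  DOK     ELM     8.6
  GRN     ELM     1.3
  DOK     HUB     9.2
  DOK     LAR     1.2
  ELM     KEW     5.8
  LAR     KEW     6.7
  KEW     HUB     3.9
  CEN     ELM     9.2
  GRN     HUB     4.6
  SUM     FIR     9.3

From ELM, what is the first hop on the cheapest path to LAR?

GRN

Candidate routes:
ELM → DOK → LAR: 8.6+1.2 = 9.8
ELM → GRN → CEN → LAR: 1.3+4.3+7.9 = 13.5
ELM → GRN → LAR: 1.3+7.4 = 8.7
ELM → KEW → LAR: 5.8+6.7 = 12.5
Cheapest is ELM → GRN → LAR at 8.7 min.
So from ELM the first move is to GRN.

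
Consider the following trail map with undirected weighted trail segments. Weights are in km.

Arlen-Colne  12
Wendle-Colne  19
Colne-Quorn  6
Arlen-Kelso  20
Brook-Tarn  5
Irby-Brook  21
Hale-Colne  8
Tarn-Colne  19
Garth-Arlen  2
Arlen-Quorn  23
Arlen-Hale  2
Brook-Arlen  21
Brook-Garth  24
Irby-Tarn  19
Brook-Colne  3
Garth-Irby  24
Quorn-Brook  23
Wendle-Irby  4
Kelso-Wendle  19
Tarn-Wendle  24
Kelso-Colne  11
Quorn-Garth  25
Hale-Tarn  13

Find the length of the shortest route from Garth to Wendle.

Running Dijkstra from Garth:
Garth: 0
Arlen: 2  (via Garth)
Hale: 4  (via Arlen)
Colne: 12  (via Hale)
Brook: 15  (via Colne)
Tarn: 17  (via Hale)
Quorn: 18  (via Colne)
Kelso: 22  (via Arlen)
Irby: 24  (via Garth)
Wendle: 28  (via Irby)
Shortest route: Garth → Irby → Wendle = 28 km.

28 km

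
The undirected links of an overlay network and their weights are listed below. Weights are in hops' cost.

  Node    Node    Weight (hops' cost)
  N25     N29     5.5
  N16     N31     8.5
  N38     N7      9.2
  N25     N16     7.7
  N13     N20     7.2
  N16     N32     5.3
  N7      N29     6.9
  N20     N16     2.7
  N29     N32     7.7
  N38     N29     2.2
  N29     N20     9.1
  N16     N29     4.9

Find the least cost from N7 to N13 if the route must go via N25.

Best N7 to N25: N7 → N29 → N25 costing 12.4
Shortest N25→N13: N25 → N16 → N20 → N13 = 17.6
Total via N25: 12.4 + 17.6 = 30 hops' cost.

30 hops' cost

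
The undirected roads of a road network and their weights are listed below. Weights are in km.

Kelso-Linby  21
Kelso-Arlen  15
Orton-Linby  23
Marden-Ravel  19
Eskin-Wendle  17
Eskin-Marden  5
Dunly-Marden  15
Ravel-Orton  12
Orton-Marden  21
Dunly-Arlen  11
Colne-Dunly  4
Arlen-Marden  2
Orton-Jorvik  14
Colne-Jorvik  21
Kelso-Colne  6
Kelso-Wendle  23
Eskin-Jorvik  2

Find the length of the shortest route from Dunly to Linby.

Running Dijkstra from Dunly:
Dunly: 0
Colne: 4  (via Dunly)
Kelso: 10  (via Colne)
Arlen: 11  (via Dunly)
Marden: 13  (via Arlen)
Eskin: 18  (via Marden)
Jorvik: 20  (via Eskin)
Linby: 31  (via Kelso)
Shortest route: Dunly → Colne → Kelso → Linby = 31 km.

31 km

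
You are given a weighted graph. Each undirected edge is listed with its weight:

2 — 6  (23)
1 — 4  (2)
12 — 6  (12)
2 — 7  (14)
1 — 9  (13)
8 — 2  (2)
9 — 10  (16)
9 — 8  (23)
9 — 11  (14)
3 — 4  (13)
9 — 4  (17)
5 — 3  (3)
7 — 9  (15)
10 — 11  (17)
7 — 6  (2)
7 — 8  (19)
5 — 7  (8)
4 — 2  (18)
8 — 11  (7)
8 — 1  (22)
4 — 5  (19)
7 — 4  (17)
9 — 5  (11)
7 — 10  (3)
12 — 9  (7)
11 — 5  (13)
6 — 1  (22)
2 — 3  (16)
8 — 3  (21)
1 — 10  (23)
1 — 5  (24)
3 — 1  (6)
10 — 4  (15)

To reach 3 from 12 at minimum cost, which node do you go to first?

Compare a few routes:
12 → 6 → 7 → 5 → 3: 12+2+8+3 = 25
12 → 9 → 1 → 3: 7+13+6 = 26
12 → 9 → 5 → 3: 7+11+3 = 21
Cheapest is 12 → 9 → 5 → 3 at 21.
So from 12 the first move is to 9.

9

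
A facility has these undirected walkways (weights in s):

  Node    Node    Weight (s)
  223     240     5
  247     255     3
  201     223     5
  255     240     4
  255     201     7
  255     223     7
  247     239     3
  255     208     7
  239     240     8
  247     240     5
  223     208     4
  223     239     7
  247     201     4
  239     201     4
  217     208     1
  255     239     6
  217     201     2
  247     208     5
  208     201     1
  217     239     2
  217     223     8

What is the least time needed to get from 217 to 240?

10 s

Shortest distances from 217:
217: 0
208: 1  (via 217)
239: 2  (via 217)
201: 2  (via 217)
247: 5  (via 239)
223: 5  (via 208)
255: 8  (via 208)
240: 10  (via 239)
Shortest route: 217–239–240 = 10 s.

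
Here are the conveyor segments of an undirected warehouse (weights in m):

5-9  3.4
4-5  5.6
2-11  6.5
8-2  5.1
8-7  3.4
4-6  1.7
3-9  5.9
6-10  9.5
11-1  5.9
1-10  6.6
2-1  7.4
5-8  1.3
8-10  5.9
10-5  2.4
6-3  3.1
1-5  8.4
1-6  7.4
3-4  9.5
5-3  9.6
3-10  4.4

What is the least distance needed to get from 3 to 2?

13.2 m

Candidate routes:
3 - 5 - 8 - 2: 9.6+1.3+5.1 = 16
3 - 10 - 8 - 2: 4.4+5.9+5.1 = 15.4
3 - 10 - 5 - 8 - 2: 4.4+2.4+1.3+5.1 = 13.2
3 - 9 - 5 - 8 - 2: 5.9+3.4+1.3+5.1 = 15.7
Cheapest is 3 - 10 - 5 - 8 - 2 at 13.2 m.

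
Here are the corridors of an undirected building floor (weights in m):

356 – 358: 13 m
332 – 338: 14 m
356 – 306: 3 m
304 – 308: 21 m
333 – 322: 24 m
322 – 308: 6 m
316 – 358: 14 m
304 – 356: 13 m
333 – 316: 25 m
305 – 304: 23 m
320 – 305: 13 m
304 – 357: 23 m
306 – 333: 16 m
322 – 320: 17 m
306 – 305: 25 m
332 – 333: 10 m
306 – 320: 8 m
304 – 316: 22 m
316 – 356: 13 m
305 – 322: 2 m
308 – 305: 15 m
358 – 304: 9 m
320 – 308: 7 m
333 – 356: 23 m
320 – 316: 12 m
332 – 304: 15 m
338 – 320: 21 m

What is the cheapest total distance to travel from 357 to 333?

48 m

Running Dijkstra from 357:
357: 0
304: 23  (via 357)
358: 32  (via 304)
356: 36  (via 304)
332: 38  (via 304)
306: 39  (via 356)
308: 44  (via 304)
316: 45  (via 304)
305: 46  (via 304)
320: 47  (via 306)
322: 48  (via 305)
333: 48  (via 332)
Shortest route: 357 → 304 → 332 → 333 = 48 m.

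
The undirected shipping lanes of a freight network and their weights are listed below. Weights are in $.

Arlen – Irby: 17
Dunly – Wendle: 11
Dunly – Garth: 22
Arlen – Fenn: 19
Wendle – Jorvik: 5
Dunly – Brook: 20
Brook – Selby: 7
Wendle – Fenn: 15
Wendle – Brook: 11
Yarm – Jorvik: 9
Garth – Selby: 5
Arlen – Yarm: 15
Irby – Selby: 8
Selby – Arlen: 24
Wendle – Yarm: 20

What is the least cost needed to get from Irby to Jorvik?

$31

Settle nodes by increasing distance from Irby:
Irby: 0
Selby: 8  (via Irby)
Garth: 13  (via Selby)
Brook: 15  (via Selby)
Arlen: 17  (via Irby)
Wendle: 26  (via Brook)
Jorvik: 31  (via Wendle)
Shortest route: Irby → Selby → Brook → Wendle → Jorvik = $31.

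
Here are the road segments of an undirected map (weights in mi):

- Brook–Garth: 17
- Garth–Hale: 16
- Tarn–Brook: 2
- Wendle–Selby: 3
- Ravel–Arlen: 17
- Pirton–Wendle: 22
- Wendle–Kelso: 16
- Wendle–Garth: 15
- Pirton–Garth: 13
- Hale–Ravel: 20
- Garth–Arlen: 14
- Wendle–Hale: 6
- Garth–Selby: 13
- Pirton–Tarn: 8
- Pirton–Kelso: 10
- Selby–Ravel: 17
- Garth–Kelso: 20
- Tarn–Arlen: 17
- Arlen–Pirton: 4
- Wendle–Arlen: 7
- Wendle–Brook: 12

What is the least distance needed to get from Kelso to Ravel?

31 mi

Compare a few routes:
Kelso → Pirton → Arlen → Wendle → Selby → Ravel: 10+4+7+3+17 = 41
Kelso → Wendle → Selby → Ravel: 16+3+17 = 36
Kelso → Wendle → Arlen → Ravel: 16+7+17 = 40
Kelso → Pirton → Arlen → Ravel: 10+4+17 = 31
The minimum is 31 mi via Kelso → Pirton → Arlen → Ravel.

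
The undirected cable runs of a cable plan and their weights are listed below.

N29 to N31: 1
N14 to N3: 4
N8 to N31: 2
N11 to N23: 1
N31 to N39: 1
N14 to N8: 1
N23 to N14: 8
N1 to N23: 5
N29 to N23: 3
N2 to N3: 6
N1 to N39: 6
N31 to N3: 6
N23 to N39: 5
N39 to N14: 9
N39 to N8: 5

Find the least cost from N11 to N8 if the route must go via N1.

15

Best N11 to N1: N11–N23–N1 costing 6
Shortest N1→N8: N1–N39–N31–N8 = 9
Total via N1: 6 + 9 = 15.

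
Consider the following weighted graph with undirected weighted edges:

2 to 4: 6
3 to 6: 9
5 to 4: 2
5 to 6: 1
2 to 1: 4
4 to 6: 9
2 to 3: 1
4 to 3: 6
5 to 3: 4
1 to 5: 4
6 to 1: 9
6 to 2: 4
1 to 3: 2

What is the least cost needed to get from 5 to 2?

5

Shortest distances from 5:
5: 0
6: 1  (via 5)
4: 2  (via 5)
1: 4  (via 5)
3: 4  (via 5)
2: 5  (via 6)
Shortest route: 5 → 6 → 2 = 5.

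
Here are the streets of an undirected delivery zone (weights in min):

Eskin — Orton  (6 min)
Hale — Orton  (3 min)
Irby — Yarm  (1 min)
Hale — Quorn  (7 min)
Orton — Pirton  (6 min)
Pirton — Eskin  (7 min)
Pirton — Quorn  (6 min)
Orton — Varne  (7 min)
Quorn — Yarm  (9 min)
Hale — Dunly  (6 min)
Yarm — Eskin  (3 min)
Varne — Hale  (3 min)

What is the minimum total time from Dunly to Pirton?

15 min

Enumerating some paths:
Dunly - Hale - Varne - Orton - Pirton: 6+3+7+6 = 22
Dunly - Hale - Orton - Pirton: 6+3+6 = 15
Dunly - Hale - Orton - Eskin - Pirton: 6+3+6+7 = 22
Dunly - Hale - Quorn - Pirton: 6+7+6 = 19
Cheapest is Dunly - Hale - Orton - Pirton at 15 min.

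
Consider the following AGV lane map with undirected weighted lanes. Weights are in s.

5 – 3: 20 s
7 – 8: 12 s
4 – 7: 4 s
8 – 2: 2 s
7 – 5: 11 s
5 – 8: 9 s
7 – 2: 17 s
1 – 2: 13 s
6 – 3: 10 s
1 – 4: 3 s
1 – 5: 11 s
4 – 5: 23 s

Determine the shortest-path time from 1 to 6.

Candidate routes:
1–5–3–6: 11+20+10 = 41
1–4–7–5–3–6: 3+4+11+20+10 = 48
1–2–8–5–3–6: 13+2+9+20+10 = 54
Cheapest is 1–5–3–6 at 41 s.

41 s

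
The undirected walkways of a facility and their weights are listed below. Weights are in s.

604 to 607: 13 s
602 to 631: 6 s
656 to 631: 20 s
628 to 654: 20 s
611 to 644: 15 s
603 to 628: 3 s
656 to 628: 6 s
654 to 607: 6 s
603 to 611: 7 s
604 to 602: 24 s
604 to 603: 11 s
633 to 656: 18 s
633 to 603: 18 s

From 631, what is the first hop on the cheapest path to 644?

656

Compare a few routes:
631 → 656 → 628 → 603 → 611 → 644: 20+6+3+7+15 = 51
631 → 656 → 633 → 603 → 611 → 644: 20+18+18+7+15 = 78
631 → 602 → 604 → 607 → 654 → 628 → 603 → 611 → 644: 6+24+13+6+20+3+7+15 = 94
631 → 602 → 604 → 603 → 611 → 644: 6+24+11+7+15 = 63
The minimum is 51 s via 631 → 656 → 628 → 603 → 611 → 644.
So from 631 the first move is to 656.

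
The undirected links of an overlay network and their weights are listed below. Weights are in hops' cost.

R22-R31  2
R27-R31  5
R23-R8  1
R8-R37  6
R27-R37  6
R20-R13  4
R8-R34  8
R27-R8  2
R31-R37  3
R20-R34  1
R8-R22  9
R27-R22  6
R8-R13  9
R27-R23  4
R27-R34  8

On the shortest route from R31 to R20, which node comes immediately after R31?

R27

Candidate routes:
R31–R27–R34–R20: 5+8+1 = 14
R31–R27–R8–R34–R20: 5+2+8+1 = 16
The minimum is 14 hops' cost via R31–R27–R34–R20.
So from R31 the first move is to R27.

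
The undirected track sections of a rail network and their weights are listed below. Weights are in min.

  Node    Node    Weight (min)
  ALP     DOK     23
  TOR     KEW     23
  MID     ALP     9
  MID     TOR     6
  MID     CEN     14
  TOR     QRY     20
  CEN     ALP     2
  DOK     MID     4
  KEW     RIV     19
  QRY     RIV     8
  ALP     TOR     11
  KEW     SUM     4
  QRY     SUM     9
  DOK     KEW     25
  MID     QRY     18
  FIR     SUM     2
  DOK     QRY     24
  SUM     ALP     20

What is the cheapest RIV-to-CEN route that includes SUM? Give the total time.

39 min

Shortest RIV→SUM: RIV–QRY–SUM = 17
Best SUM to CEN: SUM–ALP–CEN costing 22
Total via SUM: 17 + 22 = 39 min.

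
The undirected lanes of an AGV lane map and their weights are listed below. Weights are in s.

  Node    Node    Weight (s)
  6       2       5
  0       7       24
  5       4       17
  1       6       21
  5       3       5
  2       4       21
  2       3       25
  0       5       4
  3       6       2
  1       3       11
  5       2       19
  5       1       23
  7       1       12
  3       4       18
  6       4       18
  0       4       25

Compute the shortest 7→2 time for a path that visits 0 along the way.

40 s

Best 7 to 0: 7–0 costing 24
Shortest 0→2: 0–5–3–6–2 = 16
Total via 0: 24 + 16 = 40 s.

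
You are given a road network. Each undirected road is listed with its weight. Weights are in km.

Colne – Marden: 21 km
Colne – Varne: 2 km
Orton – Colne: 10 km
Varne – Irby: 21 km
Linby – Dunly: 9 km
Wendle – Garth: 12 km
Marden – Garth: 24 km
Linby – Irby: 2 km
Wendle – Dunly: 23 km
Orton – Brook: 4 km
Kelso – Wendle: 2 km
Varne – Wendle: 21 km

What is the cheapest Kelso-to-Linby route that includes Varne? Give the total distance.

46 km

Best Kelso to Varne: Kelso → Wendle → Varne costing 23
Shortest Varne→Linby: Varne → Irby → Linby = 23
Total via Varne: 23 + 23 = 46 km.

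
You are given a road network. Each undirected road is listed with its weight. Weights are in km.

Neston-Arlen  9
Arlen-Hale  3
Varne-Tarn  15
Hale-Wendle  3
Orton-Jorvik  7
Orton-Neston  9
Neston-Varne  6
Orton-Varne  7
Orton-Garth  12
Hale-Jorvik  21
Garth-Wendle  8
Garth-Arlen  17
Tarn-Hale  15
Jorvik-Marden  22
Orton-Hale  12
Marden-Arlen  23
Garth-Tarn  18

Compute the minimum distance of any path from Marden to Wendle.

Running Dijkstra from Marden:
Marden: 0
Jorvik: 22  (via Marden)
Arlen: 23  (via Marden)
Hale: 26  (via Arlen)
Orton: 29  (via Jorvik)
Wendle: 29  (via Hale)
Shortest route: Marden–Arlen–Hale–Wendle = 29 km.

29 km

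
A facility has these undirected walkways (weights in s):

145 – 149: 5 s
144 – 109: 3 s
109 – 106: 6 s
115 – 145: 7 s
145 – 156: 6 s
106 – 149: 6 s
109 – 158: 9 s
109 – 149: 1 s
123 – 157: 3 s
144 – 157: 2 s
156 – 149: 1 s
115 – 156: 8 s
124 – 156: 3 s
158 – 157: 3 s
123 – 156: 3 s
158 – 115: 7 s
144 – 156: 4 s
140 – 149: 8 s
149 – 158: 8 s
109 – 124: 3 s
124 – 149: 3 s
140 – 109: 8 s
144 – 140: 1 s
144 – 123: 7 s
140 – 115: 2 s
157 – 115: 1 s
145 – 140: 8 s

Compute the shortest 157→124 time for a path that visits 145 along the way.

16 s

Shortest 157→145: 157–115–145 = 8
Shortest 145→124: 145–149–124 = 8
Total via 145: 8 + 8 = 16 s.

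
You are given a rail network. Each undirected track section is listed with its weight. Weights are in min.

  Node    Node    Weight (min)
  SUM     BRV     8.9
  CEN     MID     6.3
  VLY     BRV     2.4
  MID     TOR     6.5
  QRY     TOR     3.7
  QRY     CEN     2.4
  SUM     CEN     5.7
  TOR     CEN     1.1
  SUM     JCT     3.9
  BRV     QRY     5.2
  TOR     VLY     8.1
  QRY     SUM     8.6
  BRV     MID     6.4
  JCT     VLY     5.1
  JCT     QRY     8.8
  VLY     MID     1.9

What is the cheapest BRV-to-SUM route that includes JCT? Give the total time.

11.4 min

Best BRV to JCT: BRV–VLY–JCT costing 7.5
Best JCT to SUM: JCT–SUM costing 3.9
Total via JCT: 7.5 + 3.9 = 11.4 min.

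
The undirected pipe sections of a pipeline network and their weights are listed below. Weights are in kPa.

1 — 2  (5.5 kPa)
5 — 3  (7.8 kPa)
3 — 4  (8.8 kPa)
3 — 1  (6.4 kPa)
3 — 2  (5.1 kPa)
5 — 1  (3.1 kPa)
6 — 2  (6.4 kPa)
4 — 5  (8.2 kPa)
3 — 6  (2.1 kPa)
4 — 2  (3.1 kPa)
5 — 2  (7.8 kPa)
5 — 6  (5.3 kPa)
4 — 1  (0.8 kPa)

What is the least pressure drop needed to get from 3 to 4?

7.2 kPa

Settle nodes by increasing distance from 3:
3: 0
6: 2.1  (via 3)
2: 5.1  (via 3)
1: 6.4  (via 3)
4: 7.2  (via 1)
Shortest route: 3–1–4 = 7.2 kPa.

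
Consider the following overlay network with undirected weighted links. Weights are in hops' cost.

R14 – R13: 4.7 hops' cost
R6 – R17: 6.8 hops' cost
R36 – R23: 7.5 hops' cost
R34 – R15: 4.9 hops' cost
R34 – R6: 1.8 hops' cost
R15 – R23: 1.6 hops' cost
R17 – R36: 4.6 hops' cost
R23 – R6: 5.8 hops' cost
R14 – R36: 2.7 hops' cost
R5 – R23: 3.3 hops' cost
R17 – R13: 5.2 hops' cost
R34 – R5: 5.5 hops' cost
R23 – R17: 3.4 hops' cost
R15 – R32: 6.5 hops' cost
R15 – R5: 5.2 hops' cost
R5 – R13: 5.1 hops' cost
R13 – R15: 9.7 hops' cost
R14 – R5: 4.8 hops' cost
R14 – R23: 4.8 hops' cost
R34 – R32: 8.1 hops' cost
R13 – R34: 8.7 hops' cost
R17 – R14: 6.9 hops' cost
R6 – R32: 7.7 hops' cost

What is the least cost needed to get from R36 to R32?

15.6 hops' cost

Compare a few routes:
R36 - R14 - R5 - R23 - R15 - R32: 2.7+4.8+3.3+1.6+6.5 = 18.9
R36 - R17 - R23 - R15 - R32: 4.6+3.4+1.6+6.5 = 16.1
R36 - R23 - R15 - R32: 7.5+1.6+6.5 = 15.6
The minimum is 15.6 hops' cost via R36 - R23 - R15 - R32.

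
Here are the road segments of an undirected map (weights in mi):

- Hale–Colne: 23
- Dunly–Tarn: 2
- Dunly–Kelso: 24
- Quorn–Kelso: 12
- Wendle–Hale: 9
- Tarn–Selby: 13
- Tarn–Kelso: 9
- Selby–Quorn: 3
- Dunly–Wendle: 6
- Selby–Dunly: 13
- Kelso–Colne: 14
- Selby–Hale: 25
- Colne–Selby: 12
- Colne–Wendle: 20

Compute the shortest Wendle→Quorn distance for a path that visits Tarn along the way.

24 mi

Shortest Wendle→Tarn: Wendle–Dunly–Tarn = 8
Best Tarn to Quorn: Tarn–Selby–Quorn costing 16
Total via Tarn: 8 + 16 = 24 mi.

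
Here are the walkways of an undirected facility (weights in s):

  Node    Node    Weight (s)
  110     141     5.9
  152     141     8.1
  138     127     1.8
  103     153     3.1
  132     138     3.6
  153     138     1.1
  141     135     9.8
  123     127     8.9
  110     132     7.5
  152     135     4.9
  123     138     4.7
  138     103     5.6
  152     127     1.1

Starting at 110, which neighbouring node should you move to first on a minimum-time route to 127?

Compare a few routes:
110–132–138–123–127: 7.5+3.6+4.7+8.9 = 24.7
110–132–138–127: 7.5+3.6+1.8 = 12.9
110–141–152–127: 5.9+8.1+1.1 = 15.1
110–141–135–152–127: 5.9+9.8+4.9+1.1 = 21.7
Cheapest is 110–132–138–127 at 12.9 s.
So from 110 the first move is to 132.

132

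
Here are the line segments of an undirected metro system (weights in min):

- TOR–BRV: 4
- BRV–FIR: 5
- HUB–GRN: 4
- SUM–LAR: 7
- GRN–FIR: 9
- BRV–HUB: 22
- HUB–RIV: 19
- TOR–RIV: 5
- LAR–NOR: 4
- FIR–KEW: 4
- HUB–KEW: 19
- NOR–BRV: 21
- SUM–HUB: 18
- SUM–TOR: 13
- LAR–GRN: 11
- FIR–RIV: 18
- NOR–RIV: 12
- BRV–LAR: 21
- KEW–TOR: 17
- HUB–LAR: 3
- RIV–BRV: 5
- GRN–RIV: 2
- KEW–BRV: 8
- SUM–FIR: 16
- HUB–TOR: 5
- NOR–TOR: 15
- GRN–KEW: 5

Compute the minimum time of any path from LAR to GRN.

Settle nodes by increasing distance from LAR:
LAR: 0
HUB: 3  (via LAR)
NOR: 4  (via LAR)
GRN: 7  (via HUB)
Shortest route: LAR–HUB–GRN = 7 min.

7 min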